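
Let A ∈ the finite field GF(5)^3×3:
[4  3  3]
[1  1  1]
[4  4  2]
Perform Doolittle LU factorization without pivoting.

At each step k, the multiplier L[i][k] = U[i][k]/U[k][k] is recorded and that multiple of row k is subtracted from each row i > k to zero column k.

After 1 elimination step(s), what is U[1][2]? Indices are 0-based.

Step 1: pivot at (0,0) is 4.
  row1 ← row1 − (4)·row0  ⇒  L[1][0]=4, U row1=(0, 4, 4)
  row2 ← row2 − (1)·row0  ⇒  L[2][0]=1, U row2=(0, 1, 4)

U[1][2] = 4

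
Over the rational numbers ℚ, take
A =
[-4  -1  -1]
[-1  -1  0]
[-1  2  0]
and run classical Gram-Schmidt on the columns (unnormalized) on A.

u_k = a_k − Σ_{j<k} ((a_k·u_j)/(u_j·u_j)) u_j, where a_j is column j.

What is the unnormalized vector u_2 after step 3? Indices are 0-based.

u_2 = (-1/11, 3/11, 1/11)

Step 1: u_0 = a_0 = (-4, -1, -1).
Step 2: u_1 = a_1 − (1/6)·u_0 = (-1/3, -5/6, 13/6).
Step 3: u_2 = a_2 − (2/9)·u_0 − (2/33)·u_1 = (-1/11, 3/11, 1/11).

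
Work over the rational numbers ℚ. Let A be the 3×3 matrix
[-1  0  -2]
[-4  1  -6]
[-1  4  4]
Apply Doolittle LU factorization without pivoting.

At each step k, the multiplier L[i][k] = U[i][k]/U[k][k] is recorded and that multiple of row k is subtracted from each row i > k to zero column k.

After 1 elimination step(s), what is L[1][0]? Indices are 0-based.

L[1][0] = 4

[col 0] pivot -1
  R1 -= 4*R0 → (0, 1, 2)  (L[1][0] := 4)
  R2 -= 1*R0 → (0, 4, 6)  (L[2][0] := 1)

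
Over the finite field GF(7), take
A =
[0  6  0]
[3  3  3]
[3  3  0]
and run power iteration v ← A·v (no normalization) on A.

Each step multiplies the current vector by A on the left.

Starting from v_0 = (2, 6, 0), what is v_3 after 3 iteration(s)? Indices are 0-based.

v_0 = (2, 6, 0).
v_1 = A·v_0 = (1, 3, 3).
v_2 = A·v_1 = (4, 0, 5).
v_3 = A·v_2 = (0, 6, 5).

v_3 = (0, 6, 5)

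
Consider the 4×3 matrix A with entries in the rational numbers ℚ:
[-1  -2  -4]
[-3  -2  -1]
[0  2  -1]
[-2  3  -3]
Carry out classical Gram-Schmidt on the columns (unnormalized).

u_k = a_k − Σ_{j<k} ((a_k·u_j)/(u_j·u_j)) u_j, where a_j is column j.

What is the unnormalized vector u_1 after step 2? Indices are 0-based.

u_1 = (-13/7, -11/7, 2, 23/7)

Step 1: u_0 = a_0 = (-1, -3, 0, -2).
Step 2: u_1 = a_1 − (1/7)·u_0 = (-13/7, -11/7, 2, 23/7).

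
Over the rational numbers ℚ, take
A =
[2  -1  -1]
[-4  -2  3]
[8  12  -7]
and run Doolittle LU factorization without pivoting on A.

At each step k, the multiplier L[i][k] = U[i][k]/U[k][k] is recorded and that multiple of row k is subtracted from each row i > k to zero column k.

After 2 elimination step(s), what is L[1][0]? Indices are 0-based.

L[1][0] = -2

[col 0] pivot 2
  R1 -= -2*R0 → (0, -4, 1)  (L[1][0] := -2)
  R2 -= 4*R0 → (0, 16, -3)  (L[2][0] := 4)
[col 1] pivot -4
  R2 -= -4*R1 → (0, 0, 1)  (L[2][1] := -4)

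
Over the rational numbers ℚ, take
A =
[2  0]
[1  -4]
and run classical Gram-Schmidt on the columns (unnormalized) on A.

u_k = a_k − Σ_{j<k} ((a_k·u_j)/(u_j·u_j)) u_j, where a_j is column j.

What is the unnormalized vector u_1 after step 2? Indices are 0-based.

u_1 = (8/5, -16/5)

Step 1: u_0 = a_0 = (2, 1).
Step 2: u_1 = a_1 − (-4/5)·u_0 = (8/5, -16/5).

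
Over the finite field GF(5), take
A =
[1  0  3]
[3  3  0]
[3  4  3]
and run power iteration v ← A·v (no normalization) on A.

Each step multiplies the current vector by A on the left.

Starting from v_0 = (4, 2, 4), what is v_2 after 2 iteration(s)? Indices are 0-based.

v_0 = (4, 2, 4).
v_1 = A·v_0 = (1, 3, 2).
v_2 = A·v_1 = (2, 2, 1).

v_2 = (2, 2, 1)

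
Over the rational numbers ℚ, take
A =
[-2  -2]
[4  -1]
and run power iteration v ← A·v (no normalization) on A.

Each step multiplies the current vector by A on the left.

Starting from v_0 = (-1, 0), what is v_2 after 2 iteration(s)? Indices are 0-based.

v_2 = (4, 12)

v_0 = (-1, 0).
v_1 = A·v_0 = (2, -4).
v_2 = A·v_1 = (4, 12).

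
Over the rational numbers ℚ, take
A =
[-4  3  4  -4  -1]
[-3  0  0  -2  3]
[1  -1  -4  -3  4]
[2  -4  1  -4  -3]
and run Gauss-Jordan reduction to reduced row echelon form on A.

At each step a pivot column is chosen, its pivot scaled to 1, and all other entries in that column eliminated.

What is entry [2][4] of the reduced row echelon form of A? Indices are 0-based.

pivot(0,0)=-4: scale R0 → (1, -3/4, -1, 1, 1/4)
  clear (1,0): R1 −= (-3)R0 → (0, -9/4, -3, 1, 15/4)
  clear (2,0): R2 −= (1)R0 → (0, -1/4, -3, -4, 15/4)
  clear (3,0): R3 −= (2)R0 → (0, -5/2, 3, -6, -7/2)
pivot(1,1)=-9/4: scale R1 → (0, 1, 4/3, -4/9, -5/3)
  clear (0,1): R0 −= (-3/4)R1 → (1, 0, 0, 2/3, -1)
  clear (2,1): R2 −= (-1/4)R1 → (0, 0, -8/3, -37/9, 10/3)
  clear (3,1): R3 −= (-5/2)R1 → (0, 0, 19/3, -64/9, -23/3)
pivot(2,2)=-8/3: scale R2 → (0, 0, 1, 37/24, -5/4)
  clear (1,2): R1 −= (4/3)R2 → (0, 1, 0, -5/2, 0)
  clear (3,2): R3 −= (19/3)R2 → (0, 0, 0, -135/8, 1/4)
pivot(3,3)=-135/8: scale R3 → (0, 0, 0, 1, -2/135)
  clear (0,3): R0 −= (2/3)R3 → (1, 0, 0, 0, -401/405)
  clear (1,3): R1 −= (-5/2)R3 → (0, 1, 0, 0, -1/27)
  clear (2,3): R2 −= (37/24)R3 → (0, 0, 1, 0, -497/405)

M[2][4] = -497/405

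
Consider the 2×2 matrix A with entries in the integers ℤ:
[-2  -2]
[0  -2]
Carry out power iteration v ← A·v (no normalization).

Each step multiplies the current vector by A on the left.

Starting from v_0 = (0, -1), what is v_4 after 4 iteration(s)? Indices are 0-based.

v_0 = (0, -1).
v_1 = A·v_0 = (2, 2).
v_2 = A·v_1 = (-8, -4).
v_3 = A·v_2 = (24, 8).
v_4 = A·v_3 = (-64, -16).

v_4 = (-64, -16)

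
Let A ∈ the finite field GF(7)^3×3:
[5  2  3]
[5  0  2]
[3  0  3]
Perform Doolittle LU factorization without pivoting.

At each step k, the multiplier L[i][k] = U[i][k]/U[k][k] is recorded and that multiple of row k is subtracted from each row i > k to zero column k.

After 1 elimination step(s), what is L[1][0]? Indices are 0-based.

Step 1: pivot at (0,0) is 5.
  row1 ← row1 − (1)·row0  ⇒  L[1][0]=1, U row1=(0, 5, 6)
  row2 ← row2 − (2)·row0  ⇒  L[2][0]=2, U row2=(0, 3, 4)

L[1][0] = 1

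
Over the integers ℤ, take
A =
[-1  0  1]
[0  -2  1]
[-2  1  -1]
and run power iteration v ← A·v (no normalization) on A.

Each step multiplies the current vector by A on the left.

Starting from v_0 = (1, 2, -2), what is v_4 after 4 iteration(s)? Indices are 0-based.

v_0 = (1, 2, -2).
v_1 = A·v_0 = (-3, -6, 2).
v_2 = A·v_1 = (5, 14, -2).
v_3 = A·v_2 = (-7, -30, 6).
v_4 = A·v_3 = (13, 66, -22).

v_4 = (13, 66, -22)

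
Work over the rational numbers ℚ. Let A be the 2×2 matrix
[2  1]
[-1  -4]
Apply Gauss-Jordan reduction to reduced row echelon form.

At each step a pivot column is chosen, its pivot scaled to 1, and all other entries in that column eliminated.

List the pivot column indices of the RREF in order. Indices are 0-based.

[1] R0 /= 2  ⇒  (1, 1/2)
     R1 -= -1·R0  ⇒  (0, -7/2)
[2] R1 /= -7/2  ⇒  (0, 1)
     R0 -= 1/2·R1  ⇒  (1, 0)

pivot columns: 0, 1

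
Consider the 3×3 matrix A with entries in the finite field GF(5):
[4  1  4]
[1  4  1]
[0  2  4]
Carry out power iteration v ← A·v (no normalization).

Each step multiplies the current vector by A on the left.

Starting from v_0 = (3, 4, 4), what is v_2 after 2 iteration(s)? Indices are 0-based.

v_2 = (2, 3, 2)

v_0 = (3, 4, 4).
v_1 = A·v_0 = (2, 3, 4).
v_2 = A·v_1 = (2, 3, 2).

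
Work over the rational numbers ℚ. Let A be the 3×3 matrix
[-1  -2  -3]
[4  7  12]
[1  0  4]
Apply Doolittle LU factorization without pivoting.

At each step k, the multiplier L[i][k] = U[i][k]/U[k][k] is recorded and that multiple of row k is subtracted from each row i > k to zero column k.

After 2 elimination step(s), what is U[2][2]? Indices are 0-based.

U[2][2] = 1

[col 0] pivot -1
  R1 -= -4*R0 → (0, -1, 0)  (L[1][0] := -4)
  R2 -= -1*R0 → (0, -2, 1)  (L[2][0] := -1)
[col 1] pivot -1
  R2 -= 2*R1 → (0, 0, 1)  (L[2][1] := 2)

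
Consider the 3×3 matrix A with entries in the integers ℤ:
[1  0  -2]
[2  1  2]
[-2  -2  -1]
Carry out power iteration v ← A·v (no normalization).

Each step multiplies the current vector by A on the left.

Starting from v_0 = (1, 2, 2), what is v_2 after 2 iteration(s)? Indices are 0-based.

v_2 = (13, -14, -2)

v_0 = (1, 2, 2).
v_1 = A·v_0 = (-3, 8, -8).
v_2 = A·v_1 = (13, -14, -2).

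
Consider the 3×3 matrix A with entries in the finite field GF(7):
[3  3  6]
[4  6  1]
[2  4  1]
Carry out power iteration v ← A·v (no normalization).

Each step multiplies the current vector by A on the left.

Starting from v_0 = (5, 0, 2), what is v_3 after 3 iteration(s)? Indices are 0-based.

v_3 = (6, 1, 4)

v_0 = (5, 0, 2).
v_1 = A·v_0 = (6, 1, 5).
v_2 = A·v_1 = (2, 0, 0).
v_3 = A·v_2 = (6, 1, 4).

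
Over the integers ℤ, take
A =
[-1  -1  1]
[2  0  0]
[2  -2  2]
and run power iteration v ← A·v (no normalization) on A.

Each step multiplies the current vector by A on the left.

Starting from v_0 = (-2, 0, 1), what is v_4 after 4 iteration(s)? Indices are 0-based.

v_4 = (3, 10, 26)

v_0 = (-2, 0, 1).
v_1 = A·v_0 = (3, -4, -2).
v_2 = A·v_1 = (-1, 6, 10).
v_3 = A·v_2 = (5, -2, 6).
v_4 = A·v_3 = (3, 10, 26).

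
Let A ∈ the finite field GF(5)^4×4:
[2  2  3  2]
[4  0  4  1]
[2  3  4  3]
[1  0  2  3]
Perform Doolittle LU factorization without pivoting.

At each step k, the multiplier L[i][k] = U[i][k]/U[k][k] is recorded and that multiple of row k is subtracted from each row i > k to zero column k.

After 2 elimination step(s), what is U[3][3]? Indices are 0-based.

U[3][3] = 4

[col 0] pivot 2
  R1 -= 2*R0 → (0, 1, 3, 2)  (L[1][0] := 2)
  R2 -= 1*R0 → (0, 1, 1, 1)  (L[2][0] := 1)
  R3 -= 3*R0 → (0, 4, 3, 2)  (L[3][0] := 3)
[col 1] pivot 1
  R2 -= 1*R1 → (0, 0, 3, 4)  (L[2][1] := 1)
  R3 -= 4*R1 → (0, 0, 1, 4)  (L[3][1] := 4)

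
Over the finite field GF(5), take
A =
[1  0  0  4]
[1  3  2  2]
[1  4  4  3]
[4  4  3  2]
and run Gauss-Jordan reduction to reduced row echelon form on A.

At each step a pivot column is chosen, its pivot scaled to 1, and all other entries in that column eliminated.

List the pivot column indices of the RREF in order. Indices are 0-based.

pivot(0,0)=1: scale R0 → (1, 0, 0, 4)
  clear (1,0): R1 −= (1)R0 → (0, 3, 2, 3)
  clear (2,0): R2 −= (1)R0 → (0, 4, 4, 4)
  clear (3,0): R3 −= (4)R0 → (0, 4, 3, 1)
pivot(1,1)=3: scale R1 → (0, 1, 4, 1)
  clear (2,1): R2 −= (4)R1 → (0, 0, 3, 0)
  clear (3,1): R3 −= (4)R1 → (0, 0, 2, 2)
pivot(2,2)=3: scale R2 → (0, 0, 1, 0)
  clear (1,2): R1 −= (4)R2 → (0, 1, 0, 1)
  clear (3,2): R3 −= (2)R2 → (0, 0, 0, 2)
pivot(3,3)=2: scale R3 → (0, 0, 0, 1)
  clear (0,3): R0 −= (4)R3 → (1, 0, 0, 0)
  clear (1,3): R1 −= (1)R3 → (0, 1, 0, 0)

pivot columns: 0, 1, 2, 3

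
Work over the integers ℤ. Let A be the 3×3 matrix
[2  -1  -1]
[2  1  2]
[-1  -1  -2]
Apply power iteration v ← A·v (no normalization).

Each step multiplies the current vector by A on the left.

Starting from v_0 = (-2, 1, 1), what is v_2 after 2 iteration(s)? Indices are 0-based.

v_2 = (-10, -15, 9)

v_0 = (-2, 1, 1).
v_1 = A·v_0 = (-6, -1, -1).
v_2 = A·v_1 = (-10, -15, 9).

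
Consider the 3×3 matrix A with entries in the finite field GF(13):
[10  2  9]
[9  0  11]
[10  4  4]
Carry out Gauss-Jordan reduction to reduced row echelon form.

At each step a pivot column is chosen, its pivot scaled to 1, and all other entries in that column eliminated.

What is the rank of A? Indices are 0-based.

[1] R0 /= 10  ⇒  (1, 8, 10)
     R1 -= 9·R0  ⇒  (0, 6, 12)
     R2 -= 10·R0  ⇒  (0, 2, 8)
[2] R1 /= 6  ⇒  (0, 1, 2)
     R0 -= 8·R1  ⇒  (1, 0, 7)
     R2 -= 2·R1  ⇒  (0, 0, 4)
[3] R2 /= 4  ⇒  (0, 0, 1)
     R0 -= 7·R2  ⇒  (1, 0, 0)
     R1 -= 2·R2  ⇒  (0, 1, 0)

rank = 3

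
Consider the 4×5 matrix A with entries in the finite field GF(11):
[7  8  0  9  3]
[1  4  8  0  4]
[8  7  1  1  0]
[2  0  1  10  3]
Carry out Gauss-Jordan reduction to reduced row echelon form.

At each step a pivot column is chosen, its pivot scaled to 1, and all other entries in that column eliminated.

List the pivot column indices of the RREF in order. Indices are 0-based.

pivot(0,0)=7: scale R0 → (1, 9, 0, 6, 2)
  clear (1,0): R1 −= (1)R0 → (0, 6, 8, 5, 2)
  clear (2,0): R2 −= (8)R0 → (0, 1, 1, 8, 6)
  clear (3,0): R3 −= (2)R0 → (0, 4, 1, 9, 10)
pivot(1,1)=6: scale R1 → (0, 1, 5, 10, 4)
  clear (0,1): R0 −= (9)R1 → (1, 0, 10, 4, 10)
  clear (2,1): R2 −= (1)R1 → (0, 0, 7, 9, 2)
  clear (3,1): R3 −= (4)R1 → (0, 0, 3, 2, 5)
pivot(2,2)=7: scale R2 → (0, 0, 1, 6, 5)
  clear (0,2): R0 −= (10)R2 → (1, 0, 0, 10, 4)
  clear (1,2): R1 −= (5)R2 → (0, 1, 0, 2, 1)
  clear (3,2): R3 −= (3)R2 → (0, 0, 0, 6, 1)
pivot(3,3)=6: scale R3 → (0, 0, 0, 1, 2)
  clear (0,3): R0 −= (10)R3 → (1, 0, 0, 0, 6)
  clear (1,3): R1 −= (2)R3 → (0, 1, 0, 0, 8)
  clear (2,3): R2 −= (6)R3 → (0, 0, 1, 0, 4)

pivot columns: 0, 1, 2, 3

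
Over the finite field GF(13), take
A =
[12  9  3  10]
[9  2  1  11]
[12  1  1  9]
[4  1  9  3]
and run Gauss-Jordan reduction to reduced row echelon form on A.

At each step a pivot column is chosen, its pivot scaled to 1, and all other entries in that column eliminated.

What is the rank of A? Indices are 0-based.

rank = 4

[1] R0 /= 12  ⇒  (1, 4, 10, 3)
     R1 -= 9·R0  ⇒  (0, 5, 2, 10)
     R2 -= 12·R0  ⇒  (0, 5, 11, 12)
     R3 -= 4·R0  ⇒  (0, 11, 8, 4)
[2] R1 /= 5  ⇒  (0, 1, 3, 2)
     R0 -= 4·R1  ⇒  (1, 0, 11, 8)
     R2 -= 5·R1  ⇒  (0, 0, 9, 2)
     R3 -= 11·R1  ⇒  (0, 0, 1, 8)
[3] R2 /= 9  ⇒  (0, 0, 1, 6)
     R0 -= 11·R2  ⇒  (1, 0, 0, 7)
     R1 -= 3·R2  ⇒  (0, 1, 0, 10)
     R3 -= 1·R2  ⇒  (0, 0, 0, 2)
[4] R3 /= 2  ⇒  (0, 0, 0, 1)
     R0 -= 7·R3  ⇒  (1, 0, 0, 0)
     R1 -= 10·R3  ⇒  (0, 1, 0, 0)
     R2 -= 6·R3  ⇒  (0, 0, 1, 0)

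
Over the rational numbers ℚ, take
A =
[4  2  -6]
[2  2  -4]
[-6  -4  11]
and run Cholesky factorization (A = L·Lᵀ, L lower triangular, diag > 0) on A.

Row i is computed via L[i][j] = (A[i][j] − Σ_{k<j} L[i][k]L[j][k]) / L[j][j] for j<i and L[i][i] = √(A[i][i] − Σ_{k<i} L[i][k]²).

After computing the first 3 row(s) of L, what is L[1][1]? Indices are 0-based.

Step 1: L[0][0] = √(4) = 2.
  L[1][0] = (2) / L[0][0] = 1.
Step 2: L[1][1] = √(1) = 1.
  L[2][0] = (-6) / L[0][0] = -3.
  L[2][1] = (-1) / L[1][1] = -1.
Step 3: L[2][2] = √(1) = 1.

L[1][1] = 1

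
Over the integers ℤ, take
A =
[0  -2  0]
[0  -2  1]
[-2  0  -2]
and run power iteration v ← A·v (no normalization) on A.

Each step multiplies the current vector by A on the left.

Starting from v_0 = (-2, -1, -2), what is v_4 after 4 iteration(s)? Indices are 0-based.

v_4 = (72, 112, -48)

v_0 = (-2, -1, -2).
v_1 = A·v_0 = (2, 0, 8).
v_2 = A·v_1 = (0, 8, -20).
v_3 = A·v_2 = (-16, -36, 40).
v_4 = A·v_3 = (72, 112, -48).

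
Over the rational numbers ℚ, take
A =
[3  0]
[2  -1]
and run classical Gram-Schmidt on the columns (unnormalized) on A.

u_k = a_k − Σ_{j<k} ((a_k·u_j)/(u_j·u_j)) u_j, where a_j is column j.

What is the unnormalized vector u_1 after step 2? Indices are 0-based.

u_1 = (6/13, -9/13)

Step 1: u_0 = a_0 = (3, 2).
Step 2: u_1 = a_1 − (-2/13)·u_0 = (6/13, -9/13).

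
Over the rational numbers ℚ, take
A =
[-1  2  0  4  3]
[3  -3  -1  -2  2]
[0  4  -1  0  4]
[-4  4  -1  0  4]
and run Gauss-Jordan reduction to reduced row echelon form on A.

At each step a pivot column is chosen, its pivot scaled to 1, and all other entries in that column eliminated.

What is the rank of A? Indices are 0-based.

pivot(0,0)=-1: scale R0 → (1, -2, 0, -4, -3)
  clear (1,0): R1 −= (3)R0 → (0, 3, -1, 10, 11)
  clear (3,0): R3 −= (-4)R0 → (0, -4, -1, -16, -8)
pivot(1,1)=3: scale R1 → (0, 1, -1/3, 10/3, 11/3)
  clear (0,1): R0 −= (-2)R1 → (1, 0, -2/3, 8/3, 13/3)
  clear (2,1): R2 −= (4)R1 → (0, 0, 1/3, -40/3, -32/3)
  clear (3,1): R3 −= (-4)R1 → (0, 0, -7/3, -8/3, 20/3)
pivot(2,2)=1/3: scale R2 → (0, 0, 1, -40, -32)
  clear (0,2): R0 −= (-2/3)R2 → (1, 0, 0, -24, -17)
  clear (1,2): R1 −= (-1/3)R2 → (0, 1, 0, -10, -7)
  clear (3,2): R3 −= (-7/3)R2 → (0, 0, 0, -96, -68)
pivot(3,3)=-96: scale R3 → (0, 0, 0, 1, 17/24)
  clear (0,3): R0 −= (-24)R3 → (1, 0, 0, 0, 0)
  clear (1,3): R1 −= (-10)R3 → (0, 1, 0, 0, 1/12)
  clear (2,3): R2 −= (-40)R3 → (0, 0, 1, 0, -11/3)

rank = 4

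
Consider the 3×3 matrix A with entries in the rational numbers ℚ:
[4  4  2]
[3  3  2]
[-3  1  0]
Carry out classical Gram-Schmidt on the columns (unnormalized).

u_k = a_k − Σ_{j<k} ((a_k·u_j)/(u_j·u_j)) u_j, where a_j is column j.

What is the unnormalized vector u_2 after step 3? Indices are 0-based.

u_2 = (-6/25, 8/25, 0)

Step 1: u_0 = a_0 = (4, 3, -3).
Step 2: u_1 = a_1 − (11/17)·u_0 = (24/17, 18/17, 50/17).
Step 3: u_2 = a_2 − (7/17)·u_0 − (21/50)·u_1 = (-6/25, 8/25, 0).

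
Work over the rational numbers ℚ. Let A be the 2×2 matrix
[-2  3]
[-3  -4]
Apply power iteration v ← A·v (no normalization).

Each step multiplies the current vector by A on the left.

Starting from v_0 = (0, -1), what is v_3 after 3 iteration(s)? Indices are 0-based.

v_3 = (-57, -26)

v_0 = (0, -1).
v_1 = A·v_0 = (-3, 4).
v_2 = A·v_1 = (18, -7).
v_3 = A·v_2 = (-57, -26).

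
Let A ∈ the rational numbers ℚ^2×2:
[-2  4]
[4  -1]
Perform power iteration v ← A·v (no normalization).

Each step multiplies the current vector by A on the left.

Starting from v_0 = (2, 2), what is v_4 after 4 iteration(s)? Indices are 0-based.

v_0 = (2, 2).
v_1 = A·v_0 = (4, 6).
v_2 = A·v_1 = (16, 10).
v_3 = A·v_2 = (8, 54).
v_4 = A·v_3 = (200, -22).

v_4 = (200, -22)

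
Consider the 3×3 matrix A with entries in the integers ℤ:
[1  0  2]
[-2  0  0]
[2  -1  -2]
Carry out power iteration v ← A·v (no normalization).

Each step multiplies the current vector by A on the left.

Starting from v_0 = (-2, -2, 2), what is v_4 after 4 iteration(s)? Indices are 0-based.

v_4 = (-66, -28, 88)

v_0 = (-2, -2, 2).
v_1 = A·v_0 = (2, 4, -6).
v_2 = A·v_1 = (-10, -4, 12).
v_3 = A·v_2 = (14, 20, -40).
v_4 = A·v_3 = (-66, -28, 88).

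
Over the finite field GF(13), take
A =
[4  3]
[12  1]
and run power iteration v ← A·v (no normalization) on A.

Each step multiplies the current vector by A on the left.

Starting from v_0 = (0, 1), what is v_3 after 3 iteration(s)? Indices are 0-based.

v_0 = (0, 1).
v_1 = A·v_0 = (3, 1).
v_2 = A·v_1 = (2, 11).
v_3 = A·v_2 = (2, 9).

v_3 = (2, 9)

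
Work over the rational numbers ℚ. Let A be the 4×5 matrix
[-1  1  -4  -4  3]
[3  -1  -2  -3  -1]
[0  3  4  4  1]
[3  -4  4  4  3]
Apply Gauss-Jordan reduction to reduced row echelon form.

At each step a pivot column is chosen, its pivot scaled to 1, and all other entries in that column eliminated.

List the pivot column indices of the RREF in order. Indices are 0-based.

pivot columns: 0, 1, 2, 3

step 1: normalize row 0 (÷-1) = (1, -1, 4, 4, -3)
  row 1: subtract 3×row0 = (0, 2, -14, -15, 8)
  row 3: subtract 3×row0 = (0, -1, -8, -8, 12)
step 2: normalize row 1 (÷2) = (0, 1, -7, -15/2, 4)
  row 0: subtract -1×row1 = (1, 0, -3, -7/2, 1)
  row 2: subtract 3×row1 = (0, 0, 25, 53/2, -11)
  row 3: subtract -1×row1 = (0, 0, -15, -31/2, 16)
step 3: normalize row 2 (÷25) = (0, 0, 1, 53/50, -11/25)
  row 0: subtract -3×row2 = (1, 0, 0, -8/25, -8/25)
  row 1: subtract -7×row2 = (0, 1, 0, -2/25, 23/25)
  row 3: subtract -15×row2 = (0, 0, 0, 2/5, 47/5)
step 4: normalize row 3 (÷2/5) = (0, 0, 0, 1, 47/2)
  row 0: subtract -8/25×row3 = (1, 0, 0, 0, 36/5)
  row 1: subtract -2/25×row3 = (0, 1, 0, 0, 14/5)
  row 2: subtract 53/50×row3 = (0, 0, 1, 0, -507/20)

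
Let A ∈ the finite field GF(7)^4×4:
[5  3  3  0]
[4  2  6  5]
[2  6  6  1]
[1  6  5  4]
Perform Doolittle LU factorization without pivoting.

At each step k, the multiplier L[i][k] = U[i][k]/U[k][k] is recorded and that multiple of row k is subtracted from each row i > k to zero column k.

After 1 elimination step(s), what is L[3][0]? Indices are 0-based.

Step 1: pivot at (0,0) is 5.
  row1 ← row1 − (5)·row0  ⇒  L[1][0]=5, U row1=(0, 1, 5, 5)
  row2 ← row2 − (6)·row0  ⇒  L[2][0]=6, U row2=(0, 2, 2, 1)
  row3 ← row3 − (3)·row0  ⇒  L[3][0]=3, U row3=(0, 4, 3, 4)

L[3][0] = 3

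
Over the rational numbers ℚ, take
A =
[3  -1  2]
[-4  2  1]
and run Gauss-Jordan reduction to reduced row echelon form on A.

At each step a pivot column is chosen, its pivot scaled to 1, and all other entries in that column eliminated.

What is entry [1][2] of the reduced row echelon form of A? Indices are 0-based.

[1] R0 /= 3  ⇒  (1, -1/3, 2/3)
     R1 -= -4·R0  ⇒  (0, 2/3, 11/3)
[2] R1 /= 2/3  ⇒  (0, 1, 11/2)
     R0 -= -1/3·R1  ⇒  (1, 0, 5/2)

M[1][2] = 11/2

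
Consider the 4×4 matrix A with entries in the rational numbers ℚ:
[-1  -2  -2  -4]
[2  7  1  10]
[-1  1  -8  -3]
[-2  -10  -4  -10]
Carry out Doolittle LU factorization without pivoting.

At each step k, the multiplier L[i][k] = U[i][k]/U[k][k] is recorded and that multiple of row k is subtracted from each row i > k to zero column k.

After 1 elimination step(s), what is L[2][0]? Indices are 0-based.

Step 1: pivot at (0,0) is -1.
  row1 ← row1 − (-2)·row0  ⇒  L[1][0]=-2, U row1=(0, 3, -3, 2)
  row2 ← row2 − (1)·row0  ⇒  L[2][0]=1, U row2=(0, 3, -6, 1)
  row3 ← row3 − (2)·row0  ⇒  L[3][0]=2, U row3=(0, -6, 0, -2)

L[2][0] = 1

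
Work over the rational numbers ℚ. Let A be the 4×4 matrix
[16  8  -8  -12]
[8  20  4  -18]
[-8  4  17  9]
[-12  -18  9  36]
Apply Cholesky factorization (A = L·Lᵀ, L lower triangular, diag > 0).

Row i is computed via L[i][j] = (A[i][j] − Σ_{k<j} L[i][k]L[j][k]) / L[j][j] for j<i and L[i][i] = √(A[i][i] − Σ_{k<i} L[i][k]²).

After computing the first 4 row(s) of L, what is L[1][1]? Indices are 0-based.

L[1][1] = 4

Step 1: L[0][0] = √(16) = 4.
  L[1][0] = (8) / L[0][0] = 2.
Step 2: L[1][1] = √(16) = 4.
  L[2][0] = (-8) / L[0][0] = -2.
  L[2][1] = (8) / L[1][1] = 2.
Step 3: L[2][2] = √(9) = 3.
  L[3][0] = (-12) / L[0][0] = -3.
  L[3][1] = (-12) / L[1][1] = -3.
  L[3][2] = (9) / L[2][2] = 3.
Step 4: L[3][3] = √(9) = 3.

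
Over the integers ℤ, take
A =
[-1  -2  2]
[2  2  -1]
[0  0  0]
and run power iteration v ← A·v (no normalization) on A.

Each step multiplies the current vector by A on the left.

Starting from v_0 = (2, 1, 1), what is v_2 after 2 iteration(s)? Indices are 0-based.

v_2 = (-8, 6, 0)

v_0 = (2, 1, 1).
v_1 = A·v_0 = (-2, 5, 0).
v_2 = A·v_1 = (-8, 6, 0).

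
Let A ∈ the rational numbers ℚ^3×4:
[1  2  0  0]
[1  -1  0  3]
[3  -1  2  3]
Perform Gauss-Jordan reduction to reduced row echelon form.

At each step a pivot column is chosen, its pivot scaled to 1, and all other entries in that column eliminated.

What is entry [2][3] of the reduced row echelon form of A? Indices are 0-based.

M[2][3] = -2

step 1: normalize row 0 (÷1) = (1, 2, 0, 0)
  row 1: subtract 1×row0 = (0, -3, 0, 3)
  row 2: subtract 3×row0 = (0, -7, 2, 3)
step 2: normalize row 1 (÷-3) = (0, 1, 0, -1)
  row 0: subtract 2×row1 = (1, 0, 0, 2)
  row 2: subtract -7×row1 = (0, 0, 2, -4)
step 3: normalize row 2 (÷2) = (0, 0, 1, -2)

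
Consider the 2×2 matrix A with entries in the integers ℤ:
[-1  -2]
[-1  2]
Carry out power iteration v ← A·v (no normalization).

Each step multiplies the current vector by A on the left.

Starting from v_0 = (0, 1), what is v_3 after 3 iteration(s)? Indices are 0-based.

v_0 = (0, 1).
v_1 = A·v_0 = (-2, 2).
v_2 = A·v_1 = (-2, 6).
v_3 = A·v_2 = (-10, 14).

v_3 = (-10, 14)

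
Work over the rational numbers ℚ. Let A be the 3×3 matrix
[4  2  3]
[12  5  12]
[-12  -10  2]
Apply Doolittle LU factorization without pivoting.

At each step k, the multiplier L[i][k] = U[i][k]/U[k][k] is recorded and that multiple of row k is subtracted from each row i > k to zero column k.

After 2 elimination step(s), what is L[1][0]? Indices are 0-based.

[col 0] pivot 4
  R1 -= 3*R0 → (0, -1, 3)  (L[1][0] := 3)
  R2 -= -3*R0 → (0, -4, 11)  (L[2][0] := -3)
[col 1] pivot -1
  R2 -= 4*R1 → (0, 0, -1)  (L[2][1] := 4)

L[1][0] = 3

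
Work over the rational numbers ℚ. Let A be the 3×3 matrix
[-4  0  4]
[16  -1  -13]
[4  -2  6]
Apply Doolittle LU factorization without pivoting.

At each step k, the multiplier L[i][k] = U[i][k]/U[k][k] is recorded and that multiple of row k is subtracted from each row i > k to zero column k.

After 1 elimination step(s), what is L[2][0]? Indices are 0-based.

[col 0] pivot -4
  R1 -= -4*R0 → (0, -1, 3)  (L[1][0] := -4)
  R2 -= -1*R0 → (0, -2, 10)  (L[2][0] := -1)

L[2][0] = -1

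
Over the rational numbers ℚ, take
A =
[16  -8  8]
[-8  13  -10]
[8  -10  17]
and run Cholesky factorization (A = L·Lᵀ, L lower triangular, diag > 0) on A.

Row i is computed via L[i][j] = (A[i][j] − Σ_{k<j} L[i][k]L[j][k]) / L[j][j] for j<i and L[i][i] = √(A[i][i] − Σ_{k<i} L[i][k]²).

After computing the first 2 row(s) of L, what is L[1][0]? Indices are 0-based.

Step 1: L[0][0] = √(16) = 4.
  L[1][0] = (-8) / L[0][0] = -2.
Step 2: L[1][1] = √(9) = 3.

L[1][0] = -2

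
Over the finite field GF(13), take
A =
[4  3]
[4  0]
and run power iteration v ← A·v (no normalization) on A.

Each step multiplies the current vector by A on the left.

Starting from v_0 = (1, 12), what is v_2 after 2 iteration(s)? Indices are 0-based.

v_2 = (3, 4)

v_0 = (1, 12).
v_1 = A·v_0 = (1, 4).
v_2 = A·v_1 = (3, 4).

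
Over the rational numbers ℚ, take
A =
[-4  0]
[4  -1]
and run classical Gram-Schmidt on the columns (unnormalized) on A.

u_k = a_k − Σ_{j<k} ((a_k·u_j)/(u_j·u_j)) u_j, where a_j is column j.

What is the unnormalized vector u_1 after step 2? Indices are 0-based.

u_1 = (-1/2, -1/2)

Step 1: u_0 = a_0 = (-4, 4).
Step 2: u_1 = a_1 − (-1/8)·u_0 = (-1/2, -1/2).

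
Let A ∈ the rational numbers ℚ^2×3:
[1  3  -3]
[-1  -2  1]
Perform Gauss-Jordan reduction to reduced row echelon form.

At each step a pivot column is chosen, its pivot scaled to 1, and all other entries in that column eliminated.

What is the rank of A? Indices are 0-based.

[1] R0 /= 1  ⇒  (1, 3, -3)
     R1 -= -1·R0  ⇒  (0, 1, -2)
[2] R1 /= 1  ⇒  (0, 1, -2)
     R0 -= 3·R1  ⇒  (1, 0, 3)

rank = 2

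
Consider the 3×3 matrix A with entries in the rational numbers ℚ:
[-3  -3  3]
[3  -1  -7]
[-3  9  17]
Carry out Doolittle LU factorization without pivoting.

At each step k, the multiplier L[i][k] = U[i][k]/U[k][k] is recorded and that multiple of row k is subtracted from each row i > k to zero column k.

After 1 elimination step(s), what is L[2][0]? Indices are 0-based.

L[2][0] = 1

Step 1: pivot at (0,0) is -3.
  row1 ← row1 − (-1)·row0  ⇒  L[1][0]=-1, U row1=(0, -4, -4)
  row2 ← row2 − (1)·row0  ⇒  L[2][0]=1, U row2=(0, 12, 14)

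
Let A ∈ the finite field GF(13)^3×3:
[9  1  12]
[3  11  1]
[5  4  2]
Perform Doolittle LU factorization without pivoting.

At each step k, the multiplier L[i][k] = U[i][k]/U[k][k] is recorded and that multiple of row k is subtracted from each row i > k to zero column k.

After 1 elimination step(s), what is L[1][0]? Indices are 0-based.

L[1][0] = 9

[col 0] pivot 9
  R1 -= 9*R0 → (0, 2, 10)  (L[1][0] := 9)
  R2 -= 2*R0 → (0, 2, 4)  (L[2][0] := 2)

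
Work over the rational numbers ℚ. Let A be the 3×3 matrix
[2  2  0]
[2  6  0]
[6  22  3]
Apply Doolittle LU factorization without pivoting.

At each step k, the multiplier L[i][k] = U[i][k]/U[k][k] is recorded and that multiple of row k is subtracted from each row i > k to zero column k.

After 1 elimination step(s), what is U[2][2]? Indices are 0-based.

U[2][2] = 3

[col 0] pivot 2
  R1 -= 1*R0 → (0, 4, 0)  (L[1][0] := 1)
  R2 -= 3*R0 → (0, 16, 3)  (L[2][0] := 3)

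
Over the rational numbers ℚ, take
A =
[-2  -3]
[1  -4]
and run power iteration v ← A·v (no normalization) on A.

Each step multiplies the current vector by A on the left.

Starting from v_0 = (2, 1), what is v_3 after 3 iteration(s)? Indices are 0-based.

v_0 = (2, 1).
v_1 = A·v_0 = (-7, -2).
v_2 = A·v_1 = (20, 1).
v_3 = A·v_2 = (-43, 16).

v_3 = (-43, 16)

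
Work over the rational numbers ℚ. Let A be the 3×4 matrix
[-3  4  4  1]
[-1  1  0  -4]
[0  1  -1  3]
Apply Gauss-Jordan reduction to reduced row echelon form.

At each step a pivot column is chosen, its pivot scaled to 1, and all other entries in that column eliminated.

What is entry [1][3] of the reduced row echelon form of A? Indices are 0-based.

pivot(0,0)=-3: scale R0 → (1, -4/3, -4/3, -1/3)
  clear (1,0): R1 −= (-1)R0 → (0, -1/3, -4/3, -13/3)
pivot(1,1)=-1/3: scale R1 → (0, 1, 4, 13)
  clear (0,1): R0 −= (-4/3)R1 → (1, 0, 4, 17)
  clear (2,1): R2 −= (1)R1 → (0, 0, -5, -10)
pivot(2,2)=-5: scale R2 → (0, 0, 1, 2)
  clear (0,2): R0 −= (4)R2 → (1, 0, 0, 9)
  clear (1,2): R1 −= (4)R2 → (0, 1, 0, 5)

M[1][3] = 5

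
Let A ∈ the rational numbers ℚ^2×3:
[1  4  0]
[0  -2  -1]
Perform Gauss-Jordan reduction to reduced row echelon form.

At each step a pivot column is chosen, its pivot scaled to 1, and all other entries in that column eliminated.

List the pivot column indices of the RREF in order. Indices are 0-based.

step 1: normalize row 0 (÷1) = (1, 4, 0)
step 2: normalize row 1 (÷-2) = (0, 1, 1/2)
  row 0: subtract 4×row1 = (1, 0, -2)

pivot columns: 0, 1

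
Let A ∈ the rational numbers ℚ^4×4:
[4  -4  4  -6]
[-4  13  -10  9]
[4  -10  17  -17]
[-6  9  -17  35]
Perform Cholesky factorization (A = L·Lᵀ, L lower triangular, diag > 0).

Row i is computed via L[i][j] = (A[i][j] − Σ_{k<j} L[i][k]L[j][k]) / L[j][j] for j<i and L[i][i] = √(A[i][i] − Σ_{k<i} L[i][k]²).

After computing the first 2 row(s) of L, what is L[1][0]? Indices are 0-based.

Step 1: L[0][0] = √(4) = 2.
  L[1][0] = (-4) / L[0][0] = -2.
Step 2: L[1][1] = √(9) = 3.

L[1][0] = -2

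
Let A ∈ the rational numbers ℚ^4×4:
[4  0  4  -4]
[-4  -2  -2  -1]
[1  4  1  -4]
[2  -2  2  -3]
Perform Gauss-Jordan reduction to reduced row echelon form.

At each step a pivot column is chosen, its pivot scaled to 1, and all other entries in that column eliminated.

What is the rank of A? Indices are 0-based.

pivot(0,0)=4: scale R0 → (1, 0, 1, -1)
  clear (1,0): R1 −= (-4)R0 → (0, -2, 2, -5)
  clear (2,0): R2 −= (1)R0 → (0, 4, 0, -3)
  clear (3,0): R3 −= (2)R0 → (0, -2, 0, -1)
pivot(1,1)=-2: scale R1 → (0, 1, -1, 5/2)
  clear (2,1): R2 −= (4)R1 → (0, 0, 4, -13)
  clear (3,1): R3 −= (-2)R1 → (0, 0, -2, 4)
pivot(2,2)=4: scale R2 → (0, 0, 1, -13/4)
  clear (0,2): R0 −= (1)R2 → (1, 0, 0, 9/4)
  clear (1,2): R1 −= (-1)R2 → (0, 1, 0, -3/4)
  clear (3,2): R3 −= (-2)R2 → (0, 0, 0, -5/2)
pivot(3,3)=-5/2: scale R3 → (0, 0, 0, 1)
  clear (0,3): R0 −= (9/4)R3 → (1, 0, 0, 0)
  clear (1,3): R1 −= (-3/4)R3 → (0, 1, 0, 0)
  clear (2,3): R2 −= (-13/4)R3 → (0, 0, 1, 0)

rank = 4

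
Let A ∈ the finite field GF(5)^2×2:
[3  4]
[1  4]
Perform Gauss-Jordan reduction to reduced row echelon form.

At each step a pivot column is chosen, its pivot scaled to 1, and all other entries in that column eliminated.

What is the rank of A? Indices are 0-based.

rank = 2

pivot(0,0)=3: scale R0 → (1, 3)
  clear (1,0): R1 −= (1)R0 → (0, 1)
pivot(1,1)=1: scale R1 → (0, 1)
  clear (0,1): R0 −= (3)R1 → (1, 0)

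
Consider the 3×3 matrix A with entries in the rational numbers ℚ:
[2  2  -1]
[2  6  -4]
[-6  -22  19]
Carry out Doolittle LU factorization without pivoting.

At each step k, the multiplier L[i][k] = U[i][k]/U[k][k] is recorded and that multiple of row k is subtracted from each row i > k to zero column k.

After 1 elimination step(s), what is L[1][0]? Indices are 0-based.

k=0: U[0][0]=2
  eliminate (1,0): mult=1, new row 1: (0, 4, -3); set L[1][0]=1
  eliminate (2,0): mult=-3, new row 2: (0, -16, 16); set L[2][0]=-3

L[1][0] = 1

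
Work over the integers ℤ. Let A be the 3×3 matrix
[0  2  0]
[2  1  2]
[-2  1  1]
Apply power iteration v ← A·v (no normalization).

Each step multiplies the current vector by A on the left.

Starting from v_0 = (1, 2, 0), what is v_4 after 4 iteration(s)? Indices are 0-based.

v_0 = (1, 2, 0).
v_1 = A·v_0 = (4, 4, 0).
v_2 = A·v_1 = (8, 12, -4).
v_3 = A·v_2 = (24, 20, -8).
v_4 = A·v_3 = (40, 52, -36).

v_4 = (40, 52, -36)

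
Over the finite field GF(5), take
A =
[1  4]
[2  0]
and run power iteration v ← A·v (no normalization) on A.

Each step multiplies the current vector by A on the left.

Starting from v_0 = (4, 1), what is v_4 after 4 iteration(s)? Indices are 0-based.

v_0 = (4, 1).
v_1 = A·v_0 = (3, 3).
v_2 = A·v_1 = (0, 1).
v_3 = A·v_2 = (4, 0).
v_4 = A·v_3 = (4, 3).

v_4 = (4, 3)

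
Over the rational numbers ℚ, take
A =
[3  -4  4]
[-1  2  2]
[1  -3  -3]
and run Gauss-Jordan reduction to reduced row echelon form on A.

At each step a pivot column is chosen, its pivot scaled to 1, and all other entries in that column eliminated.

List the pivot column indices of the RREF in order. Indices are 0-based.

step 1: normalize row 0 (÷3) = (1, -4/3, 4/3)
  row 1: subtract -1×row0 = (0, 2/3, 10/3)
  row 2: subtract 1×row0 = (0, -5/3, -13/3)
step 2: normalize row 1 (÷2/3) = (0, 1, 5)
  row 0: subtract -4/3×row1 = (1, 0, 8)
  row 2: subtract -5/3×row1 = (0, 0, 4)
step 3: normalize row 2 (÷4) = (0, 0, 1)
  row 0: subtract 8×row2 = (1, 0, 0)
  row 1: subtract 5×row2 = (0, 1, 0)

pivot columns: 0, 1, 2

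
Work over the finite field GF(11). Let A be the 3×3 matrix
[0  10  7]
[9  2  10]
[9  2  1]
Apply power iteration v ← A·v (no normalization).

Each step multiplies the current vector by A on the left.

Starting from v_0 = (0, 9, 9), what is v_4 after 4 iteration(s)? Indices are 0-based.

v_0 = (0, 9, 9).
v_1 = A·v_0 = (10, 9, 5).
v_2 = A·v_1 = (4, 4, 3).
v_3 = A·v_2 = (6, 8, 3).
v_4 = A·v_3 = (2, 1, 7).

v_4 = (2, 1, 7)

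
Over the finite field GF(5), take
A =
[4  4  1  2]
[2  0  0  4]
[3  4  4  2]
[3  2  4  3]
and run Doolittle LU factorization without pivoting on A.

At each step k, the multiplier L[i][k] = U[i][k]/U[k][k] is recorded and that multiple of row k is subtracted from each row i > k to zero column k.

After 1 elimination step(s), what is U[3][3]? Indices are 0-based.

U[3][3] = 4

Step 1: pivot at (0,0) is 4.
  row1 ← row1 − (3)·row0  ⇒  L[1][0]=3, U row1=(0, 3, 2, 3)
  row2 ← row2 − (2)·row0  ⇒  L[2][0]=2, U row2=(0, 1, 2, 3)
  row3 ← row3 − (2)·row0  ⇒  L[3][0]=2, U row3=(0, 4, 2, 4)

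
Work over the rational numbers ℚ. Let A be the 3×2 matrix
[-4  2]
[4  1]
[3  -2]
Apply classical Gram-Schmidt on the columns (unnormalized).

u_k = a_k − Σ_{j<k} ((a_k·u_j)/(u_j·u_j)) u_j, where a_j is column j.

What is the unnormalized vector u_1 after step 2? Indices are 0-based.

Step 1: u_0 = a_0 = (-4, 4, 3).
Step 2: u_1 = a_1 − (-10/41)·u_0 = (42/41, 81/41, -52/41).

u_1 = (42/41, 81/41, -52/41)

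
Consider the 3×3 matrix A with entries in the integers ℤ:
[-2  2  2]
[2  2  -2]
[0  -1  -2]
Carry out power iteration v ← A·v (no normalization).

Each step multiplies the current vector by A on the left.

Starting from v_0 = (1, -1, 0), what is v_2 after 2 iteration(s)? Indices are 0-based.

v_2 = (10, -10, -2)

v_0 = (1, -1, 0).
v_1 = A·v_0 = (-4, 0, 1).
v_2 = A·v_1 = (10, -10, -2).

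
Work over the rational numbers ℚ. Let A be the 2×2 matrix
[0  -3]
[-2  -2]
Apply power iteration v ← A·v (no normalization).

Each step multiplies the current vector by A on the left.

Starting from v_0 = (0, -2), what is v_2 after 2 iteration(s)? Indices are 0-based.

v_0 = (0, -2).
v_1 = A·v_0 = (6, 4).
v_2 = A·v_1 = (-12, -20).

v_2 = (-12, -20)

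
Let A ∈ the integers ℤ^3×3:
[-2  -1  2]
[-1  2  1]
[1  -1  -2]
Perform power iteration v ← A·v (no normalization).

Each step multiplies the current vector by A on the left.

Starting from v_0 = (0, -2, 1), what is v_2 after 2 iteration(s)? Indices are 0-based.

v_0 = (0, -2, 1).
v_1 = A·v_0 = (4, -3, 0).
v_2 = A·v_1 = (-5, -10, 7).

v_2 = (-5, -10, 7)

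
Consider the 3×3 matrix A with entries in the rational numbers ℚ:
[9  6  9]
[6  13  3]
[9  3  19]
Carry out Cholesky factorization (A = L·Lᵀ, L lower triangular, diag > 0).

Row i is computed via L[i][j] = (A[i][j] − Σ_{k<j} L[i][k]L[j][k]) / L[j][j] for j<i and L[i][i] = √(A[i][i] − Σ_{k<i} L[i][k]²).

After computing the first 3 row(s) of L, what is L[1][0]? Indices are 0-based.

Step 1: L[0][0] = √(9) = 3.
  L[1][0] = (6) / L[0][0] = 2.
Step 2: L[1][1] = √(9) = 3.
  L[2][0] = (9) / L[0][0] = 3.
  L[2][1] = (-3) / L[1][1] = -1.
Step 3: L[2][2] = √(9) = 3.

L[1][0] = 2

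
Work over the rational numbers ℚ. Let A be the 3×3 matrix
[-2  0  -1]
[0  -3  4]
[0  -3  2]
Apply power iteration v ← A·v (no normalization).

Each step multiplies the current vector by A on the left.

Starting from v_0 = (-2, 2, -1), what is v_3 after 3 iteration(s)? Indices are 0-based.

v_3 = (-10, 62, 34)

v_0 = (-2, 2, -1).
v_1 = A·v_0 = (5, -10, -8).
v_2 = A·v_1 = (-2, -2, 14).
v_3 = A·v_2 = (-10, 62, 34).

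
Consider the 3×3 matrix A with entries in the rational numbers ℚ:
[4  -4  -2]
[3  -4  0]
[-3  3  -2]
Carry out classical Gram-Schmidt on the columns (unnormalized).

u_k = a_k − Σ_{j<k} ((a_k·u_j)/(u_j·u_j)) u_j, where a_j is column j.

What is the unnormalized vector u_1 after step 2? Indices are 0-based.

u_1 = (6/17, -25/34, -9/34)

Step 1: u_0 = a_0 = (4, 3, -3).
Step 2: u_1 = a_1 − (-37/34)·u_0 = (6/17, -25/34, -9/34).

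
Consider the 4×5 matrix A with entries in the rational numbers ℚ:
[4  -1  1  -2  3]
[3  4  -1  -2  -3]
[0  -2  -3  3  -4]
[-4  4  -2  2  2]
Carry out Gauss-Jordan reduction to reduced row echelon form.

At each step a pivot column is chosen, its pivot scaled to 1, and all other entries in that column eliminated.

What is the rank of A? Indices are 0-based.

rank = 4

[1] R0 /= 4  ⇒  (1, -1/4, 1/4, -1/2, 3/4)
     R1 -= 3·R0  ⇒  (0, 19/4, -7/4, -1/2, -21/4)
     R3 -= -4·R0  ⇒  (0, 3, -1, 0, 5)
[2] R1 /= 19/4  ⇒  (0, 1, -7/19, -2/19, -21/19)
     R0 -= -1/4·R1  ⇒  (1, 0, 3/19, -10/19, 9/19)
     R2 -= -2·R1  ⇒  (0, 0, -71/19, 53/19, -118/19)
     R3 -= 3·R1  ⇒  (0, 0, 2/19, 6/19, 158/19)
[3] R2 /= -71/19  ⇒  (0, 0, 1, -53/71, 118/71)
     R0 -= 3/19·R2  ⇒  (1, 0, 0, -29/71, 15/71)
     R1 -= -7/19·R2  ⇒  (0, 1, 0, -27/71, -35/71)
     R3 -= 2/19·R2  ⇒  (0, 0, 0, 28/71, 578/71)
[4] R3 /= 28/71  ⇒  (0, 0, 0, 1, 289/14)
     R0 -= -29/71·R3  ⇒  (1, 0, 0, 0, 121/14)
     R1 -= -27/71·R3  ⇒  (0, 1, 0, 0, 103/14)
     R2 -= -53/71·R3  ⇒  (0, 0, 1, 0, 239/14)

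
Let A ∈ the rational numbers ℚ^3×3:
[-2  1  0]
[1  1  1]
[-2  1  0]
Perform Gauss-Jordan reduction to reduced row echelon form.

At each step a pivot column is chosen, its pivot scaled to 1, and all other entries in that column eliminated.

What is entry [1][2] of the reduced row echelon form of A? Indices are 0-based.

M[1][2] = 2/3

step 1: normalize row 0 (÷-2) = (1, -1/2, 0)
  row 1: subtract 1×row0 = (0, 3/2, 1)
  row 2: subtract -2×row0 = (0, 0, 0)
step 2: normalize row 1 (÷3/2) = (0, 1, 2/3)
  row 0: subtract -1/2×row1 = (1, 0, 1/3)
skip col 2 (zero from row 2)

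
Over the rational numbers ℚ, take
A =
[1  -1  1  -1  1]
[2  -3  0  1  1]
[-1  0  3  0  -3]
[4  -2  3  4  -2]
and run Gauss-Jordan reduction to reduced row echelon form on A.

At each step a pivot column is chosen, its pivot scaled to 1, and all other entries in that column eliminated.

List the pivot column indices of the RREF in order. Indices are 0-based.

pivot columns: 0, 1, 2, 3

[1] R0 /= 1  ⇒  (1, -1, 1, -1, 1)
     R1 -= 2·R0  ⇒  (0, -1, -2, 3, -1)
     R2 -= -1·R0  ⇒  (0, -1, 4, -1, -2)
     R3 -= 4·R0  ⇒  (0, 2, -1, 8, -6)
[2] R1 /= -1  ⇒  (0, 1, 2, -3, 1)
     R0 -= -1·R1  ⇒  (1, 0, 3, -4, 2)
     R2 -= -1·R1  ⇒  (0, 0, 6, -4, -1)
     R3 -= 2·R1  ⇒  (0, 0, -5, 14, -8)
[3] R2 /= 6  ⇒  (0, 0, 1, -2/3, -1/6)
     R0 -= 3·R2  ⇒  (1, 0, 0, -2, 5/2)
     R1 -= 2·R2  ⇒  (0, 1, 0, -5/3, 4/3)
     R3 -= -5·R2  ⇒  (0, 0, 0, 32/3, -53/6)
[4] R3 /= 32/3  ⇒  (0, 0, 0, 1, -53/64)
     R0 -= -2·R3  ⇒  (1, 0, 0, 0, 27/32)
     R1 -= -5/3·R3  ⇒  (0, 1, 0, 0, -3/64)
     R2 -= -2/3·R3  ⇒  (0, 0, 1, 0, -23/32)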